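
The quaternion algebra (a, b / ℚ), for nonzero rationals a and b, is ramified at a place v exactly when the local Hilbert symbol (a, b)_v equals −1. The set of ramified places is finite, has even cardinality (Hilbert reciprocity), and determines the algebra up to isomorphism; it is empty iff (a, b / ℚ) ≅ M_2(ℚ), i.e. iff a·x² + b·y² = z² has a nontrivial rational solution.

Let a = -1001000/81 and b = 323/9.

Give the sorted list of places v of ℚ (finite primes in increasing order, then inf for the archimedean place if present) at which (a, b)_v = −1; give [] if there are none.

[5, 13, 17, 19]

(a, b) ≡ (-10010, 323) mod (ℚ^×)²; places V = {2, 3, 5, 7, 11, 13, 17, 19, ∞}.
(a,b)_11: α=1, u≡9; β=0, v≡9 (mod 11); (9|11)=+1, (9|11)=+1; sign (−1)^0·+1^0·+1^1 = +1.
(a,b)_∞: sgn(-10010)=−, sgn(323)=+, so +1.
(a,b)_5: α=3, u≡2; β=0, v≡2 (mod 5); (2|5)=-1, (2|5)=-1; sign (−1)^0·-1^0·-1^3 = -1.
(a,b)_3: α=-4, u≡1; β=-2, v≡2 (mod 3); (1|3)=+1, (2|3)=-1; sign (−1)^0·+1^-2·-1^-4 = +1.
(a,b)_19: α=0, u≡3; β=1, v≡4 (mod 19); (3|19)=-1, (4|19)=+1; sign (−1)^0·-1^1·+1^0 = -1.
(a,b)_7: α=1, u≡6; β=0, v≡4 (mod 7); (6|7)=-1, (4|7)=+1; sign (−1)^0·-1^0·+1^1 = +1.
(a,b)_13: α=1, u≡4; β=0, v≡7 (mod 13); (4|13)=+1, (7|13)=-1; sign (−1)^0·+1^0·-1^1 = -1.
(a,b)_17: α=0, u≡10; β=1, v≡4 (mod 17); (10|17)=-1, (4|17)=+1; sign (−1)^0·-1^1·+1^0 = -1.
(a,b)_2: α=3, β=0; u≡3, v≡3 (mod 8); ε(u)ε(v)=1·1, αω(v)=3·1, βω(u)=0·1; sum ≡ 0  ⇒  +1.
(-10010, 323 / ℚ) ramifies at {5, 13, 17, 19}: a division algebra.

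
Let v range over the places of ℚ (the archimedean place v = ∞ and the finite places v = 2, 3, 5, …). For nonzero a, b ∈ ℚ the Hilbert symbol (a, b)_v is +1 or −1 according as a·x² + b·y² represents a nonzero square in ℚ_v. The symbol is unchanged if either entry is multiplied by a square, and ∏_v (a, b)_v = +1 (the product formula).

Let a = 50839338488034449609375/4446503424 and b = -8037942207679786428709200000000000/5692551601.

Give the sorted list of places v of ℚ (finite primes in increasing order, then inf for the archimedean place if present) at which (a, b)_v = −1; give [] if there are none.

Mod squares: a ≡ 7854, b ≡ -3570. Check v ∈ {∞, 2, 3, 5, 7, 11, 17, 19, 29, 37, 43}.
v=19: a=19^-2·(≡4), b=19^-6·(≡18) mod 19; (4|19)=+1, (18|19)=-1; (−1)^{-2·-6·9}·(+1)^-6·(-1)^-2 = +1.
v=29: a=29^2·(≡1), b=29^0·(≡2) mod 29; (1|29)=+1, (2|29)=-1; (−1)^{2·0·14}·(+1)^0·(-1)^2 = +1.
v=5: a=5^8·(≡4), b=5^11·(≡4) mod 5; (4|5)=+1, (4|5)=+1; (−1)^{8·11·2}·(+1)^11·(+1)^8 = +1.
v=∞: 7854 > 0 and -3570 < 0  ⇒  (a,b)_∞ = +1.
v=2: v_2(a)=-9, v_2(b)=13; units ≡ 7, 7 (mod 8); ε·ε+αω+βω = 1·1+-9·0+13·0 ≡ 1  ⇒  (a,b)_2 = -1.
v=37: a=37^4·(≡34), b=37^4·(≡14) mod 37; (34|37)=+1, (14|37)=-1; (−1)^{4·4·18}·(+1)^4·(-1)^4 = +1.
v=3: a=3^-7·(≡2), b=3^5·(≡1) mod 3; (2|3)=-1, (1|3)=+1; (−1)^{-7·5·1}·(-1)^5·(+1)^-7 = +1.
v=17: a=17^3·(≡5), b=17^5·(≡11) mod 17; (5|17)=-1, (11|17)=-1; (−1)^{3·5·8}·(-1)^5·(-1)^3 = +1.
v=43: a=43^0·(≡18), b=43^2·(≡33) mod 43; (18|43)=-1, (33|43)=-1; (−1)^{0·2·21}·(-1)^2·(-1)^0 = +1.
v=11: a=11^-1·(≡10), b=11^-2·(≡4) mod 11; (10|11)=-1, (4|11)=+1; (−1)^{-1·-2·5}·(-1)^-2·(+1)^-1 = +1.
v=7: a=7^5·(≡1), b=7^5·(≡4) mod 7; (1|7)=+1, (4|7)=+1; (−1)^{5·5·3}·(+1)^5·(+1)^5 = -1.
|Ram(7854, -3570)| = 2, even; anisotropic at {2, 7}.

[2, 7]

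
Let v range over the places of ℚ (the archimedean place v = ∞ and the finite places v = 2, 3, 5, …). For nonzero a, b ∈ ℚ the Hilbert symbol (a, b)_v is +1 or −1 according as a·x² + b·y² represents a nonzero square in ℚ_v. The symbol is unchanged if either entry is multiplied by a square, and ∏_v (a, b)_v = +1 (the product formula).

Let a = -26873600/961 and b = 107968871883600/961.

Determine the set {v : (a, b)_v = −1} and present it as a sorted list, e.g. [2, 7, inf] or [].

[13, 19]

Mod squares: a ≡ -4199, b ≡ 21. Check v ∈ {∞, 2, 3, 5, 7, 13, 17, 19, 31}.
v=7: a=7^0·(≡1), b=7^1·(≡5) mod 7; (1|7)=+1, (5|7)=-1; (−1)^{0·1·3}·(+1)^1·(-1)^0 = +1.
v=13: a=13^1·(≡5), b=13^2·(≡5) mod 13; (5|13)=-1, (5|13)=-1; (−1)^{1·2·6}·(-1)^2·(-1)^1 = -1.
v=3: a=3^0·(≡1), b=3^7·(≡1) mod 3; (1|3)=+1, (1|3)=+1; (−1)^{0·7·1}·(+1)^7·(+1)^0 = +1.
v=2: v_2(a)=8, v_2(b)=4; units ≡ 1, 5 (mod 8); ε·ε+αω+βω = 0·0+8·1+4·0 ≡ 0  ⇒  (a,b)_2 = +1.
v=31: a=31^-2·(≡21), b=31^-2·(≡26) mod 31; (21|31)=-1, (26|31)=-1; (−1)^{-2·-2·15}·(-1)^-2·(-1)^-2 = +1.
v=19: a=19^1·(≡5), b=19^2·(≡14) mod 19; (5|19)=+1, (14|19)=-1; (−1)^{1·2·9}·(+1)^2·(-1)^1 = -1.
v=17: a=17^1·(≡9), b=17^2·(≡15) mod 17; (9|17)=+1, (15|17)=+1; (−1)^{1·2·8}·(+1)^2·(+1)^1 = +1.
v=5: a=5^2·(≡1), b=5^2·(≡4) mod 5; (1|5)=+1, (4|5)=+1; (−1)^{2·2·2}·(+1)^2·(+1)^2 = +1.
v=∞: -4199 < 0 and 21 > 0  ⇒  (a,b)_∞ = +1.
|Ram(-4199, 21)| = 2, even; anisotropic at {13, 19}.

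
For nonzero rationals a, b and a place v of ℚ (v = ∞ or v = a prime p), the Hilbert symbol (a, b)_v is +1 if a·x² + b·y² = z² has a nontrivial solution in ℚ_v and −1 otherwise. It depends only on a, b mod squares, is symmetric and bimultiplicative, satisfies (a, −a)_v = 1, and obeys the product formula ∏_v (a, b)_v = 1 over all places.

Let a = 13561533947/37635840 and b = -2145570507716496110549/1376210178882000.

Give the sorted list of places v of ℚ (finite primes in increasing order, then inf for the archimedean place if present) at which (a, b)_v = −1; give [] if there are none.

[3, 31]

(a, b) ≡ (24645, -15830305) mod (ℚ^×)²; places V = {2, 3, 5, 7, 11, 13, 17, 19, 31, 41, 47, 53, ∞}.
(a,b)_17: α=2, u≡6; β=4, v≡11 (mod 17); (6|17)=-1, (11|17)=-1; sign (−1)^0·-1^4·-1^2 = +1.
(a,b)_2: α=-8, β=-4; u≡5, v≡7 (mod 8); ε(u)ε(v)=0·1, αω(v)=-8·0, βω(u)=-4·1; sum ≡ 0  ⇒  +1.
(a,b)_5: α=-1, u≡4; β=-3, v≡1 (mod 5); (4|5)=+1, (1|5)=+1; sign (−1)^0·+1^-3·+1^-1 = +1.
(a,b)_3: α=-5, u≡1; β=-8, v≡2 (mod 3); (1|3)=+1, (2|3)=-1; sign (−1)^0·+1^-8·-1^-5 = -1.
(a,b)_53: α=1, u≡20; β=1, v≡27 (mod 53); (20|53)=-1, (27|53)=-1; sign (−1)^0·-1^1·-1^1 = +1.
(a,b)_∞: sgn(24645)=+, sgn(-15830305)=−, so +1.
(a,b)_19: α=0, u≡14; β=-2, v≡4 (mod 19); (14|19)=-1, (4|19)=+1; sign (−1)^0·-1^-2·+1^0 = +1.
(a,b)_31: α=1, u≡14; β=1, v≡2 (mod 31); (14|31)=+1, (2|31)=+1; sign (−1)^1·+1^1·+1^1 = -1.
(a,b)_7: α=0, u≡6; β=-4, v≡3 (mod 7); (6|7)=-1, (3|7)=-1; sign (−1)^0·-1^-4·-1^0 = +1.
(a,b)_13: α=4, u≡10; β=6, v≡12 (mod 13); (10|13)=+1, (12|13)=+1; sign (−1)^0·+1^6·+1^4 = +1.
(a,b)_47: α=0, u≡37; β=1, v≡25 (mod 47); (37|47)=+1, (25|47)=+1; sign (−1)^0·+1^1·+1^0 = +1.
(a,b)_41: α=0, u≡21; β=3, v≡25 (mod 41); (21|41)=+1, (25|41)=+1; sign (−1)^0·+1^3·+1^0 = +1.
(a,b)_11: α=-2, u≡4; β=-2, v≡4 (mod 11); (4|11)=+1, (4|11)=+1; sign (−1)^0·+1^-2·+1^-2 = +1.
(24645, -15830305 / ℚ) ramifies at {3, 31}: a division algebra.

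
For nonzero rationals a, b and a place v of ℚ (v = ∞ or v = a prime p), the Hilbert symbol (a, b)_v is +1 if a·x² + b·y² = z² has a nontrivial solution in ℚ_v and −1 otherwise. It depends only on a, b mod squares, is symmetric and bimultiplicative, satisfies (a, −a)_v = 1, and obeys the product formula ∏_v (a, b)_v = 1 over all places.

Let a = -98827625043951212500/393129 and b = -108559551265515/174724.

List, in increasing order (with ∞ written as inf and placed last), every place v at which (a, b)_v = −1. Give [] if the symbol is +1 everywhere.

[3, 17, 31, inf]

(a, b) ≡ (-3565, -339915) mod (ℚ^×)²; places V = {2, 3, 5, 7, 11, 13, 17, 19, 23, 31, 37, 43, ∞}.
(a,b)_17: α=0, u≡7; β=1, v≡7 (mod 17); (7|17)=-1, (7|17)=-1; sign (−1)^0·-1^1·-1^0 = -1.
(a,b)_43: α=2, u≡21; β=1, v≡3 (mod 43); (21|43)=+1, (3|43)=-1; sign (−1)^0·+1^1·-1^2 = +1.
(a,b)_7: α=2, u≡5; β=2, v≡5 (mod 7); (5|7)=-1, (5|7)=-1; sign (−1)^0·-1^2·-1^2 = +1.
(a,b)_13: α=2, u≡3; β=0, v≡10 (mod 13); (3|13)=+1, (10|13)=+1; sign (−1)^0·+1^0·+1^2 = +1.
(a,b)_11: α=-2, u≡2; β=-2, v≡8 (mod 11); (2|11)=-1, (8|11)=-1; sign (−1)^0·-1^-2·-1^-2 = +1.
(a,b)_3: α=-2, u≡2; β=3, v≡2 (mod 3); (2|3)=-1, (2|3)=-1; sign (−1)^0·-1^3·-1^-2 = -1.
(a,b)_∞: sgn(-3565)=−, sgn(-339915)=−, so -1.
(a,b)_19: α=-2, u≡9; β=-2, v≡13 (mod 19); (9|19)=+1, (13|19)=-1; sign (−1)^0·+1^-2·-1^-2 = +1.
(a,b)_5: α=5, u≡3; β=1, v≡3 (mod 5); (3|5)=-1, (3|5)=-1; sign (−1)^0·-1^1·-1^5 = +1.
(a,b)_31: α=1, u≡2; β=1, v≡9 (mod 31); (2|31)=+1, (9|31)=+1; sign (−1)^1·+1^1·+1^1 = -1.
(a,b)_2: α=2, β=-2; u≡3, v≡5 (mod 8); ε(u)ε(v)=1·0, αω(v)=2·1, βω(u)=-2·1; sum ≡ 0  ⇒  +1.
(a,b)_37: α=2, u≡8; β=2, v≡9 (mod 37); (8|37)=-1, (9|37)=+1; sign (−1)^0·-1^2·+1^2 = +1.
(a,b)_23: α=3, u≡12; β=2, v≡6 (mod 23); (12|23)=+1, (6|23)=+1; sign (−1)^0·+1^2·+1^3 = +1.
Ram(-3565, -339915) = {3, 17, 31, ∞}; no ℚ_3-point on the conic.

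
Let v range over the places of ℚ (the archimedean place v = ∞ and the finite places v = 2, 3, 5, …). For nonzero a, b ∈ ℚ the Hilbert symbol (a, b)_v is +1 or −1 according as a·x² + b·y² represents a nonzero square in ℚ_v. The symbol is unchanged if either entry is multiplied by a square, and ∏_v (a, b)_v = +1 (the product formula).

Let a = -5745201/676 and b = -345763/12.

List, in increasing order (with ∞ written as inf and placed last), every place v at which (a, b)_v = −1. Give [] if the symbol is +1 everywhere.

[2, 11, 17, inf]

(a, b) ≡ (-969, -561) mod (ℚ^×)²; places V = {2, 3, 7, 11, 13, 17, 19, 43, ∞}.
(a,b)_2: α=-2, β=-2; u≡7, v≡7 (mod 8); ε(u)ε(v)=1·1, αω(v)=-2·0, βω(u)=-2·0; sum ≡ 1  ⇒  -1.
(a,b)_∞: sgn(-969)=−, sgn(-561)=−, so -1.
(a,b)_19: α=1, u≡4; β=0, v≡11 (mod 19); (4|19)=+1, (11|19)=+1; sign (−1)^0·+1^0·+1^1 = +1.
(a,b)_13: α=-2, u≡8; β=0, v≡2 (mod 13); (8|13)=-1, (2|13)=-1; sign (−1)^0·-1^0·-1^-2 = +1.
(a,b)_17: α=1, u≡11; β=1, v≡15 (mod 17); (11|17)=-1, (15|17)=+1; sign (−1)^0·-1^1·+1^1 = -1.
(a,b)_11: α=2, u≡10; β=1, v≡5 (mod 11); (10|11)=-1, (5|11)=+1; sign (−1)^0·-1^1·+1^2 = -1.
(a,b)_3: α=1, u≡1; β=-1, v≡2 (mod 3); (1|3)=+1, (2|3)=-1; sign (−1)^1·+1^-1·-1^1 = +1.
(a,b)_43: α=0, u≡37; β=2, v≡31 (mod 43); (37|43)=-1, (31|43)=+1; sign (−1)^0·-1^2·+1^0 = +1.
(a,b)_7: α=2, u≡2; β=0, v≡6 (mod 7); (2|7)=+1, (6|7)=-1; sign (−1)^0·+1^0·-1^2 = +1.
Ram(-969, -561) = {2, 11, 17, ∞}; no ℚ_2-point on the conic.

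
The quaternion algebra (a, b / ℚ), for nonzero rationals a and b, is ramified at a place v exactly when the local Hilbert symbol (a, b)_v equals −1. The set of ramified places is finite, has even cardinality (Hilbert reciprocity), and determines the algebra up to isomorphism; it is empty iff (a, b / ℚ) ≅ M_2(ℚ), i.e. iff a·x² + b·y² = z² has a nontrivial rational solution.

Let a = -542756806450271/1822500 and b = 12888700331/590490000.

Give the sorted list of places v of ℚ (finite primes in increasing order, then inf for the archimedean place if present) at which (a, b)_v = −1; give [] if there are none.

(a, b) ≡ (-2842119959, 731) mod (ℚ^×)²; places V = {2, 3, 5, 7, 13, 17, 19, 23, 31, 41, 43, ∞}.
(a,b)_23: α=3, u≡5; β=0, v≡1 (mod 23); (5|23)=-1, (1|23)=+1; sign (−1)^0·-1^0·+1^3 = +1.
(a,b)_43: α=1, u≡20; β=1, v≡24 (mod 43); (20|43)=-1, (24|43)=+1; sign (−1)^1·-1^1·+1^1 = +1.
(a,b)_∞: sgn(-2842119959)=−, sgn(731)=+, so +1.
(a,b)_3: α=-6, u≡1; β=-10, v≡2 (mod 3); (1|3)=+1, (2|3)=-1; sign (−1)^0·+1^-10·-1^-6 = +1.
(a,b)_2: α=-2, β=-4; u≡1, v≡3 (mod 8); ε(u)ε(v)=0·1, αω(v)=-2·1, βω(u)=-4·0; sum ≡ 0  ⇒  +1.
(a,b)_31: α=1, u≡8; β=0, v≡19 (mod 31); (8|31)=+1, (19|31)=+1; sign (−1)^0·+1^0·+1^1 = +1.
(a,b)_13: α=0, u≡4; β=2, v≡10 (mod 13); (4|13)=+1, (10|13)=+1; sign (−1)^0·+1^2·+1^0 = +1.
(a,b)_7: α=1, u≡5; β=0, v≡5 (mod 7); (5|7)=-1, (5|7)=-1; sign (−1)^0·-1^0·-1^1 = -1.
(a,b)_19: α=3, u≡8; β=2, v≡4 (mod 19); (8|19)=-1, (4|19)=+1; sign (−1)^0·-1^2·+1^3 = +1.
(a,b)_41: α=1, u≡28; β=0, v≡30 (mod 41); (28|41)=-1, (30|41)=-1; sign (−1)^0·-1^0·-1^1 = -1.
(a,b)_17: α=1, u≡8; β=3, v≡1 (mod 17); (8|17)=+1, (1|17)=+1; sign (−1)^0·+1^3·+1^1 = +1.
(a,b)_5: α=-4, u≡4; β=-4, v≡4 (mod 5); (4|5)=+1, (4|5)=+1; sign (−1)^0·+1^-4·+1^-4 = +1.
(-2842119959, 731 / ℚ) ramifies at {7, 41}: a division algebra.

[7, 41]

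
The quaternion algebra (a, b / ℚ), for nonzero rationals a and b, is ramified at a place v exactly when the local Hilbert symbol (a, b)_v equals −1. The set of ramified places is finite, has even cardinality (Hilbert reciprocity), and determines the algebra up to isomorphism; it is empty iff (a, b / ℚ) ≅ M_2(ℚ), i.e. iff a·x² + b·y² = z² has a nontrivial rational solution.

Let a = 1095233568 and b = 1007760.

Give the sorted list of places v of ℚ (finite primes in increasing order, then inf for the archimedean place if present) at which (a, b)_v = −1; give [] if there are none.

[5, 11]

Mod squares: a ≡ 1122, b ≡ 62985. Check v ∈ {∞, 2, 3, 5, 11, 13, 17, 19}.
v=5: a=5^0·(≡3), b=5^1·(≡2) mod 5; (3|5)=-1, (2|5)=-1; (−1)^{0·1·2}·(-1)^1·(-1)^0 = -1.
v=∞: 1122 > 0 and 62985 > 0  ⇒  (a,b)_∞ = +1.
v=11: a=11^1·(≡1), b=11^0·(≡6) mod 11; (1|11)=+1, (6|11)=-1; (−1)^{1·0·5}·(+1)^0·(-1)^1 = -1.
v=2: v_2(a)=5, v_2(b)=4; units ≡ 1, 1 (mod 8); ε·ε+αω+βω = 0·0+5·0+4·0 ≡ 0  ⇒  (a,b)_2 = +1.
v=19: a=19^2·(≡6), b=19^1·(≡11) mod 19; (6|19)=+1, (11|19)=+1; (−1)^{2·1·9}·(+1)^1·(+1)^2 = +1.
v=3: a=3^1·(≡2), b=3^1·(≡1) mod 3; (2|3)=-1, (1|3)=+1; (−1)^{1·1·1}·(-1)^1·(+1)^1 = +1.
v=17: a=17^1·(≡9), b=17^1·(≡1) mod 17; (9|17)=+1, (1|17)=+1; (−1)^{1·1·8}·(+1)^1·(+1)^1 = +1.
v=13: a=13^2·(≡3), b=13^1·(≡1) mod 13; (3|13)=+1, (1|13)=+1; (−1)^{2·1·6}·(+1)^1·(+1)^2 = +1.
(1122, 62985 / ℚ) ramifies at {5, 11}: a division algebra.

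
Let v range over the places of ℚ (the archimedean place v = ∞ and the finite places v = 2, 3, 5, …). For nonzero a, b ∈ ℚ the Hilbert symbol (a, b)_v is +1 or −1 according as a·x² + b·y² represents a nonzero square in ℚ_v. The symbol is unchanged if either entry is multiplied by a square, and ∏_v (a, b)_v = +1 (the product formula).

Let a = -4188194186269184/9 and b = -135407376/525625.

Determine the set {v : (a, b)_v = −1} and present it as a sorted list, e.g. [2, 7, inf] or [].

[2, inf]

Mod squares: a ≡ -121394, b ≡ -11609. Check v ∈ {∞, 2, 3, 5, 7, 13, 19, 23, 29, 47}.
v=19: a=19^2·(≡11), b=19^1·(≡7) mod 19; (11|19)=+1, (7|19)=+1; (−1)^{2·1·9}·(+1)^1·(+1)^2 = +1.
v=23: a=23^1·(≡6), b=23^0·(≡3) mod 23; (6|23)=+1, (3|23)=+1; (−1)^{1·0·11}·(+1)^0·(+1)^1 = +1.
v=∞: -121394 < 0 and -11609 < 0  ⇒  (a,b)_∞ = -1.
v=29: a=29^1·(≡15), b=29^-2·(≡22) mod 29; (15|29)=-1, (22|29)=+1; (−1)^{1·-2·14}·(-1)^-2·(+1)^1 = +1.
v=13: a=13^3·(≡1), b=13^1·(≡10) mod 13; (1|13)=+1, (10|13)=+1; (−1)^{3·1·6}·(+1)^1·(+1)^3 = +1.
v=5: a=5^0·(≡4), b=5^-4·(≡4) mod 5; (4|5)=+1, (4|5)=+1; (−1)^{0·-4·2}·(+1)^-4·(+1)^0 = +1.
v=47: a=47^2·(≡2), b=47^1·(≡43) mod 47; (2|47)=+1, (43|47)=-1; (−1)^{2·1·23}·(+1)^1·(-1)^2 = +1.
v=7: a=7^1·(≡2), b=7^0·(≡4) mod 7; (2|7)=+1, (4|7)=+1; (−1)^{1·0·3}·(+1)^0·(+1)^1 = +1.
v=2: v_2(a)=9, v_2(b)=4; units ≡ 7, 7 (mod 8); ε·ε+αω+βω = 1·1+9·0+4·0 ≡ 1  ⇒  (a,b)_2 = -1.
v=3: a=3^-2·(≡1), b=3^6·(≡1) mod 3; (1|3)=+1, (1|3)=+1; (−1)^{-2·6·1}·(+1)^6·(+1)^-2 = +1.
|Ram(-121394, -11609)| = 2, even; anisotropic at {2, ∞}.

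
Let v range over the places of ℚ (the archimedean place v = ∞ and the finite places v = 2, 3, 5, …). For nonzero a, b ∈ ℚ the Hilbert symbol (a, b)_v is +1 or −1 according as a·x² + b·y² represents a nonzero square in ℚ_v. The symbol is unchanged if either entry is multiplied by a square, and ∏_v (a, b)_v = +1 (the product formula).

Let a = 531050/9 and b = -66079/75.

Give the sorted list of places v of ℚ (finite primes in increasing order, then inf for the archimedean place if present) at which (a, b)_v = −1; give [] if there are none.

Mod squares: a ≡ 21242, b ≡ -1173. Check v ∈ {∞, 2, 3, 5, 13, 17, 19, 23, 43}.
v=19: a=19^1·(≡17), b=19^0·(≡16) mod 19; (17|19)=+1, (16|19)=+1; (−1)^{1·0·9}·(+1)^0·(+1)^1 = +1.
v=∞: 21242 > 0 and -1173 < 0  ⇒  (a,b)_∞ = +1.
v=13: a=13^1·(≡12), b=13^2·(≡9) mod 13; (12|13)=+1, (9|13)=+1; (−1)^{1·2·6}·(+1)^2·(+1)^1 = +1.
v=43: a=43^1·(≡1), b=43^0·(≡38) mod 43; (1|43)=+1, (38|43)=+1; (−1)^{1·0·21}·(+1)^0·(+1)^1 = +1.
v=5: a=5^2·(≡3), b=5^-2·(≡2) mod 5; (3|5)=-1, (2|5)=-1; (−1)^{2·-2·2}·(-1)^-2·(-1)^2 = +1.
v=23: a=23^0·(≡8), b=23^1·(≡8) mod 23; (8|23)=+1, (8|23)=+1; (−1)^{0·1·11}·(+1)^1·(+1)^0 = +1.
v=17: a=17^0·(≡8), b=17^1·(≡13) mod 17; (8|17)=+1, (13|17)=+1; (−1)^{0·1·8}·(+1)^1·(+1)^0 = +1.
v=3: a=3^-2·(≡2), b=3^-1·(≡2) mod 3; (2|3)=-1, (2|3)=-1; (−1)^{-2·-1·1}·(-1)^-1·(-1)^-2 = -1.
v=2: v_2(a)=1, v_2(b)=0; units ≡ 5, 3 (mod 8); ε·ε+αω+βω = 0·1+1·1+0·1 ≡ 1  ⇒  (a,b)_2 = -1.
(21242, -1173 / ℚ) ramifies at {2, 3}: a division algebra.

[2, 3]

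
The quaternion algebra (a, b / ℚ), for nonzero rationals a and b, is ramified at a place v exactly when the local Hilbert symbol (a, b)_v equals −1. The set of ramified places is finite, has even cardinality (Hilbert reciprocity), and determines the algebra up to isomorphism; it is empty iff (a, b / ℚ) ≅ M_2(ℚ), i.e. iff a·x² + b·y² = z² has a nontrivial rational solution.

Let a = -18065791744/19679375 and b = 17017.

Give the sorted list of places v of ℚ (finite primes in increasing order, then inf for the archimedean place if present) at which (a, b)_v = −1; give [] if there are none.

[7, 13, 17, 23]

Mod squares: a ≡ -79373, b ≡ 17017. Check v ∈ {∞, 2, 5, 7, 11, 13, 17, 23, 29, 37}.
v=17: a=17^1·(≡3), b=17^1·(≡15) mod 17; (3|17)=-1, (15|17)=+1; (−1)^{1·1·8}·(-1)^1·(+1)^1 = -1.
v=∞: -79373 < 0 and 17017 > 0  ⇒  (a,b)_∞ = +1.
v=29: a=29^1·(≡15), b=29^0·(≡23) mod 29; (15|29)=-1, (23|29)=+1; (−1)^{1·0·14}·(-1)^0·(+1)^1 = +1.
v=37: a=37^-2·(≡20), b=37^0·(≡34) mod 37; (20|37)=-1, (34|37)=+1; (−1)^{-2·0·18}·(-1)^0·(+1)^-2 = +1.
v=13: a=13^2·(≡5), b=13^1·(≡9) mod 13; (5|13)=-1, (9|13)=+1; (−1)^{2·1·6}·(-1)^1·(+1)^2 = -1.
v=2: v_2(a)=8, v_2(b)=0; units ≡ 3, 1 (mod 8); ε·ε+αω+βω = 1·0+8·0+0·1 ≡ 0  ⇒  (a,b)_2 = +1.
v=11: a=11^2·(≡3), b=11^1·(≡7) mod 11; (3|11)=+1, (7|11)=-1; (−1)^{2·1·5}·(+1)^1·(-1)^2 = +1.
v=7: a=7^1·(≡2), b=7^1·(≡2) mod 7; (2|7)=+1, (2|7)=+1; (−1)^{1·1·3}·(+1)^1·(+1)^1 = -1.
v=23: a=23^-1·(≡20), b=23^0·(≡20) mod 23; (20|23)=-1, (20|23)=-1; (−1)^{-1·0·11}·(-1)^0·(-1)^-1 = -1.
v=5: a=5^-4·(≡3), b=5^0·(≡2) mod 5; (3|5)=-1, (2|5)=-1; (−1)^{-4·0·2}·(-1)^0·(-1)^-4 = +1.
Ram(-79373, 17017) = {7, 13, 17, 23}; no ℚ_7-point on the conic.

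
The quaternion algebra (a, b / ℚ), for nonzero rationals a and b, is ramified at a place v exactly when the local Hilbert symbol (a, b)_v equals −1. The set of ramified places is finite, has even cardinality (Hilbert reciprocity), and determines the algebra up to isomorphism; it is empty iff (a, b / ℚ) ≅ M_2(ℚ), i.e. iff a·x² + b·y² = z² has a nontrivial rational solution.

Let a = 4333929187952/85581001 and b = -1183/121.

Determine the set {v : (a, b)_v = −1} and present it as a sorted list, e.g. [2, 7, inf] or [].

[7, 19]

(a, b) ≡ (113183, -7) mod (ℚ^×)²; places V = {2, 7, 11, 13, 17, 19, 23, 29, 37, ∞}.
(a,b)_37: α=1, u≡27; β=0, v≡26 (mod 37); (27|37)=+1, (26|37)=+1; sign (−1)^0·+1^0·+1^1 = +1.
(a,b)_13: α=2, u≡5; β=2, v≡8 (mod 13); (5|13)=-1, (8|13)=-1; sign (−1)^0·-1^2·-1^2 = +1.
(a,b)_29: α=-4, u≡25; β=0, v≡7 (mod 29); (25|29)=+1, (7|29)=+1; sign (−1)^0·+1^0·+1^-4 = +1.
(a,b)_19: α=1, u≡14; β=0, v≡2 (mod 19); (14|19)=-1, (2|19)=-1; sign (−1)^0·-1^0·-1^1 = -1.
(a,b)_7: α=3, u≡5; β=1, v≡3 (mod 7); (5|7)=-1, (3|7)=-1; sign (−1)^1·-1^1·-1^3 = -1.
(a,b)_23: α=1, u≡11; β=0, v≡6 (mod 23); (11|23)=-1, (6|23)=+1; sign (−1)^0·-1^0·+1^1 = +1.
(a,b)_11: α=-2, u≡4; β=-2, v≡5 (mod 11); (4|11)=+1, (5|11)=+1; sign (−1)^0·+1^-2·+1^-2 = +1.
(a,b)_17: α=2, u≡12; β=0, v≡12 (mod 17); (12|17)=-1, (12|17)=-1; sign (−1)^0·-1^0·-1^2 = +1.
(a,b)_2: α=4, β=0; u≡7, v≡1 (mod 8); ε(u)ε(v)=1·0, αω(v)=4·0, βω(u)=0·0; sum ≡ 0  ⇒  +1.
(a,b)_∞: sgn(113183)=+, sgn(-7)=−, so +1.
(113183, -7 / ℚ) ramifies at {7, 19}: a division algebra.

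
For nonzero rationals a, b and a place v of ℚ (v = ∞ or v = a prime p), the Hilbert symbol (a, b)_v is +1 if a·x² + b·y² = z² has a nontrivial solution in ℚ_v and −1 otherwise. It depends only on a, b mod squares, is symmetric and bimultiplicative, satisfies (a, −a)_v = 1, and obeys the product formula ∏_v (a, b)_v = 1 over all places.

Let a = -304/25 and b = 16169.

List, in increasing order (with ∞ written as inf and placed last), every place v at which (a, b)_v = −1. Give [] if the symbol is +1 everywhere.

[19, 37]

Mod squares: a ≡ -19, b ≡ 16169. Check v ∈ {∞, 2, 5, 19, 23, 37}.
v=37: a=37^0·(≡13), b=37^1·(≡30) mod 37; (13|37)=-1, (30|37)=+1; (−1)^{0·1·18}·(-1)^1·(+1)^0 = -1.
v=∞: -19 < 0 and 16169 > 0  ⇒  (a,b)_∞ = +1.
v=2: v_2(a)=4, v_2(b)=0; units ≡ 5, 1 (mod 8); ε·ε+αω+βω = 0·0+4·0+0·1 ≡ 0  ⇒  (a,b)_2 = +1.
v=19: a=19^1·(≡10), b=19^1·(≡15) mod 19; (10|19)=-1, (15|19)=-1; (−1)^{1·1·9}·(-1)^1·(-1)^1 = -1.
v=23: a=23^0·(≡9), b=23^1·(≡13) mod 23; (9|23)=+1, (13|23)=+1; (−1)^{0·1·11}·(+1)^1·(+1)^0 = +1.
v=5: a=5^-2·(≡1), b=5^0·(≡4) mod 5; (1|5)=+1, (4|5)=+1; (−1)^{-2·0·2}·(+1)^0·(+1)^-2 = +1.
(-19, 16169 / ℚ) ramifies at {19, 37}: a division algebra.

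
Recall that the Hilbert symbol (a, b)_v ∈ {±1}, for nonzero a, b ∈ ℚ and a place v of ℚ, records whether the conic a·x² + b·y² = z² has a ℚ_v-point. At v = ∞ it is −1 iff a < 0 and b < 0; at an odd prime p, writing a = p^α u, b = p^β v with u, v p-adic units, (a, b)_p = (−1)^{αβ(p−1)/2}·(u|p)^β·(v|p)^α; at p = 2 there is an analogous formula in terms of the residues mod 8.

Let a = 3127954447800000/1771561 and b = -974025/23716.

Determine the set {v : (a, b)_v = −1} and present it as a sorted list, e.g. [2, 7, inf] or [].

Mod squares: a ≡ 37555, b ≡ -481. Check v ∈ {∞, 2, 3, 5, 7, 11, 13, 29, 37}.
v=7: a=7^1·(≡6), b=7^-2·(≡4) mod 7; (6|7)=-1, (4|7)=+1; (−1)^{1·-2·3}·(-1)^-2·(+1)^1 = +1.
v=2: v_2(a)=6, v_2(b)=-2; units ≡ 3, 7 (mod 8); ε·ε+αω+βω = 1·1+6·0+-2·1 ≡ 1  ⇒  (a,b)_2 = -1.
v=3: a=3^2·(≡1), b=3^4·(≡2) mod 3; (1|3)=+1, (2|3)=-1; (−1)^{2·4·1}·(+1)^4·(-1)^2 = +1.
v=13: a=13^2·(≡6), b=13^1·(≡5) mod 13; (6|13)=-1, (5|13)=-1; (−1)^{2·1·6}·(-1)^1·(-1)^2 = -1.
v=37: a=37^3·(≡7), b=37^1·(≡18) mod 37; (7|37)=+1, (18|37)=-1; (−1)^{3·1·18}·(+1)^1·(-1)^3 = -1.
v=29: a=29^1·(≡3), b=29^0·(≡10) mod 29; (3|29)=-1, (10|29)=-1; (−1)^{1·0·14}·(-1)^0·(-1)^1 = -1.
v=∞: 37555 > 0 and -481 < 0  ⇒  (a,b)_∞ = +1.
v=11: a=11^-6·(≡5), b=11^-2·(≡4) mod 11; (5|11)=+1, (4|11)=+1; (−1)^{-6·-2·5}·(+1)^-2·(+1)^-6 = +1.
v=5: a=5^5·(≡1), b=5^2·(≡4) mod 5; (1|5)=+1, (4|5)=+1; (−1)^{5·2·2}·(+1)^2·(+1)^5 = +1.
Ram(37555, -481) = {2, 13, 29, 37}; no ℚ_2-point on the conic.

[2, 13, 29, 37]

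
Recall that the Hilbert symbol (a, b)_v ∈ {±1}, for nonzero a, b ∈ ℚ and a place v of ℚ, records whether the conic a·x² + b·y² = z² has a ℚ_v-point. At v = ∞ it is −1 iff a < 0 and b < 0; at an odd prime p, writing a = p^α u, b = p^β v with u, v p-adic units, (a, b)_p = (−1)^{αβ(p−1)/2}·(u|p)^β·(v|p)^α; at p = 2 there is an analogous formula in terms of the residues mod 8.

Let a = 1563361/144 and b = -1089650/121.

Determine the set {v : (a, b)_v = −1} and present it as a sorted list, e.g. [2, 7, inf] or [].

(a, b) ≡ (1563361, -43586) mod (ℚ^×)²; places V = {2, 3, 5, 11, 19, 29, 31, 37, 47, ∞}.
(a,b)_47: α=1, u≡27; β=0, v≡33 (mod 47); (27|47)=+1, (33|47)=-1; sign (−1)^0·+1^0·-1^1 = -1.
(a,b)_11: α=0, u≡8; β=-2, v≡10 (mod 11); (8|11)=-1, (10|11)=-1; sign (−1)^0·-1^-2·-1^0 = +1.
(a,b)_19: α=0, u≡2; β=1, v≡7 (mod 19); (2|19)=-1, (7|19)=+1; sign (−1)^0·-1^1·+1^0 = -1.
(a,b)_31: α=1, u≡9; β=1, v≡9 (mod 31); (9|31)=+1, (9|31)=+1; sign (−1)^1·+1^1·+1^1 = -1.
(a,b)_5: α=0, u≡4; β=2, v≡4 (mod 5); (4|5)=+1, (4|5)=+1; sign (−1)^0·+1^2·+1^0 = +1.
(a,b)_3: α=-2, u≡1; β=0, v≡1 (mod 3); (1|3)=+1, (1|3)=+1; sign (−1)^0·+1^0·+1^-2 = +1.
(a,b)_37: α=1, u≡28; β=1, v≡15 (mod 37); (28|37)=+1, (15|37)=-1; sign (−1)^0·+1^1·-1^1 = -1.
(a,b)_2: α=-4, β=1; u≡1, v≡7 (mod 8); ε(u)ε(v)=0·1, αω(v)=-4·0, βω(u)=1·0; sum ≡ 0  ⇒  +1.
(a,b)_∞: sgn(1563361)=+, sgn(-43586)=−, so +1.
(a,b)_29: α=1, u≡2; β=0, v≡5 (mod 29); (2|29)=-1, (5|29)=+1; sign (−1)^0·-1^0·+1^1 = +1.
(1563361, -43586 / ℚ) ramifies at {19, 31, 37, 47}: a division algebra.

[19, 31, 37, 47]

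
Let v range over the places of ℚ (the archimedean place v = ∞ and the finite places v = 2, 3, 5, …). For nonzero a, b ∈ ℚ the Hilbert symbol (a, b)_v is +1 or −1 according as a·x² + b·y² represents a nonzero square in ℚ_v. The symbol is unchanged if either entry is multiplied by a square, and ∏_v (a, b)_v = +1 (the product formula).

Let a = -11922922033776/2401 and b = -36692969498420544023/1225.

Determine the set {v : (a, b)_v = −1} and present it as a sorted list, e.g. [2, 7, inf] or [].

(a, b) ≡ (-286498511, -22607) mod (ℚ^×)²; places V = {2, 3, 5, 7, 11, 13, 17, 19, 23, 29, 37, 47, ∞}.
(a,b)_19: α=1, u≡16; β=2, v≡10 (mod 19); (16|19)=+1, (10|19)=-1; sign (−1)^0·+1^2·-1^1 = -1.
(a,b)_29: α=1, u≡15; β=2, v≡4 (mod 29); (15|29)=-1, (4|29)=+1; sign (−1)^0·-1^2·+1^1 = +1.
(a,b)_37: α=1, u≡11; β=1, v≡24 (mod 37); (11|37)=+1, (24|37)=-1; sign (−1)^0·+1^1·-1^1 = -1.
(a,b)_∞: sgn(-286498511)=−, sgn(-22607)=−, so -1.
(a,b)_13: α=1, u≡11; β=1, v≡1 (mod 13); (11|13)=-1, (1|13)=+1; sign (−1)^0·-1^1·+1^1 = -1.
(a,b)_17: α=2, u≡14; β=4, v≡10 (mod 17); (14|17)=-1, (10|17)=-1; sign (−1)^0·-1^4·-1^2 = +1.
(a,b)_2: α=4, β=0; u≡1, v≡1 (mod 8); ε(u)ε(v)=0·0, αω(v)=4·0, βω(u)=0·0; sum ≡ 0  ⇒  +1.
(a,b)_5: α=0, u≡4; β=-2, v≡3 (mod 5); (4|5)=+1, (3|5)=-1; sign (−1)^0·+1^-2·-1^0 = +1.
(a,b)_11: α=0, u≡9; β=2, v≡1 (mod 11); (9|11)=+1, (1|11)=+1; sign (−1)^0·+1^2·+1^0 = +1.
(a,b)_47: α=1, u≡30; β=1, v≡24 (mod 47); (30|47)=-1, (24|47)=+1; sign (−1)^1·-1^1·+1^1 = +1.
(a,b)_23: α=1, u≡21; β=2, v≡16 (mod 23); (21|23)=-1, (16|23)=+1; sign (−1)^0·-1^2·+1^1 = +1.
(a,b)_7: α=-4, u≡2; β=-2, v≡5 (mod 7); (2|7)=+1, (5|7)=-1; sign (−1)^0·+1^-2·-1^-4 = +1.
(a,b)_3: α=2, u≡1; β=0, v≡1 (mod 3); (1|3)=+1, (1|3)=+1; sign (−1)^0·+1^0·+1^2 = +1.
|Ram(-286498511, -22607)| = 4, even; anisotropic at {13, 19, 37, ∞}.

[13, 19, 37, inf]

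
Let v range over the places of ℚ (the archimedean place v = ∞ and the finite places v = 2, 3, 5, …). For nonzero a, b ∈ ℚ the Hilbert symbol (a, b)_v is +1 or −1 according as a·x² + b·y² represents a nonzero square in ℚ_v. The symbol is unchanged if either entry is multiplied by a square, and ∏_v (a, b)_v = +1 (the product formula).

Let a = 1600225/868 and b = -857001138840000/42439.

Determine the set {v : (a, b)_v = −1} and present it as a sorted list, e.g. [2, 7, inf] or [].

[7, 11, 23, 31]

Mod squares: a ≡ 217, b ≡ -23529. Check v ∈ {∞, 2, 3, 5, 7, 11, 23, 31, 37}.
v=11: a=11^2·(≡8), b=11^3·(≡10) mod 11; (8|11)=-1, (10|11)=-1; (−1)^{2·3·5}·(-1)^3·(-1)^2 = -1.
v=23: a=23^2·(≡21), b=23^3·(≡4) mod 23; (21|23)=-1, (4|23)=+1; (−1)^{2·3·11}·(-1)^3·(+1)^2 = -1.
v=∞: 217 > 0 and -23529 < 0  ⇒  (a,b)_∞ = +1.
v=31: a=31^-1·(≡19), b=31^-1·(≡20) mod 31; (19|31)=+1, (20|31)=+1; (−1)^{-1·-1·15}·(+1)^-1·(+1)^-1 = -1.
v=2: v_2(a)=-2, v_2(b)=6; units ≡ 1, 7 (mod 8); ε·ε+αω+βω = 0·1+-2·0+6·0 ≡ 0  ⇒  (a,b)_2 = +1.
v=3: a=3^0·(≡1), b=3^3·(≡2) mod 3; (1|3)=+1, (2|3)=-1; (−1)^{0·3·1}·(+1)^3·(-1)^0 = +1.
v=5: a=5^2·(≡3), b=5^4·(≡4) mod 5; (3|5)=-1, (4|5)=+1; (−1)^{2·4·2}·(-1)^4·(+1)^2 = +1.
v=37: a=37^0·(≡29), b=37^-2·(≡10) mod 37; (29|37)=-1, (10|37)=+1; (−1)^{0·-2·18}·(-1)^-2·(+1)^0 = +1.
v=7: a=7^-1·(≡5), b=7^2·(≡6) mod 7; (5|7)=-1, (6|7)=-1; (−1)^{-1·2·3}·(-1)^2·(-1)^-1 = -1.
(217, -23529 / ℚ) ramifies at {7, 11, 23, 31}: a division algebra.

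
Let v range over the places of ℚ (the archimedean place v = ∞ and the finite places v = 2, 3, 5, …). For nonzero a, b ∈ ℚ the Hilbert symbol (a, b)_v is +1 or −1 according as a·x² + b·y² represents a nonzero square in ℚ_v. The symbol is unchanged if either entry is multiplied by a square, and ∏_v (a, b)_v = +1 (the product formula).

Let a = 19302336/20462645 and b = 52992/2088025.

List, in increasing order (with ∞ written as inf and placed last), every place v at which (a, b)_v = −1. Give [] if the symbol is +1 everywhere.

[2, 5, 31, 47]

(a, b) ≡ (167555, 23) mod (ℚ^×)²; places V = {2, 3, 5, 7, 17, 23, 31, 47, ∞}.
(a,b)_3: α=2, u≡2; β=2, v≡2 (mod 3); (2|3)=-1, (2|3)=-1; sign (−1)^0·-1^2·-1^2 = +1.
(a,b)_17: α=-4, u≡11; β=-4, v≡11 (mod 17); (11|17)=-1, (11|17)=-1; sign (−1)^0·-1^-4·-1^-4 = +1.
(a,b)_31: α=1, u≡30; β=0, v≡27 (mod 31); (30|31)=-1, (27|31)=-1; sign (−1)^0·-1^0·-1^1 = -1.
(a,b)_∞: sgn(167555)=+, sgn(23)=+, so +1.
(a,b)_7: α=-2, u≡3; β=0, v≡1 (mod 7); (3|7)=-1, (1|7)=+1; sign (−1)^0·-1^0·+1^-2 = +1.
(a,b)_47: α=1, u≡33; β=0, v≡39 (mod 47); (33|47)=-1, (39|47)=-1; sign (−1)^0·-1^0·-1^1 = -1.
(a,b)_2: α=6, β=8; u≡3, v≡7 (mod 8); ε(u)ε(v)=1·1, αω(v)=6·0, βω(u)=8·1; sum ≡ 1  ⇒  -1.
(a,b)_23: α=1, u≡20; β=1, v≡6 (mod 23); (20|23)=-1, (6|23)=+1; sign (−1)^1·-1^1·+1^1 = +1.
(a,b)_5: α=-1, u≡4; β=-2, v≡2 (mod 5); (4|5)=+1, (2|5)=-1; sign (−1)^0·+1^-2·-1^-1 = -1.
Ram(167555, 23) = {2, 5, 31, 47}; no ℚ_2-point on the conic.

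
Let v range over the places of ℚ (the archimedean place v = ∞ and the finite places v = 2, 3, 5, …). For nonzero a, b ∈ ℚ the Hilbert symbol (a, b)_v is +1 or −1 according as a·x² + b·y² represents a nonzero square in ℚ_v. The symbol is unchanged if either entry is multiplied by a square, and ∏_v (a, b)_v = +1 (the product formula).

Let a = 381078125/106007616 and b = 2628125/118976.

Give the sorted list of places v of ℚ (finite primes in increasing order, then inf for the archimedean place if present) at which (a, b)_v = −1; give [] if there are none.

Mod squares: a ≡ 29, b ≡ 55. Check v ∈ {∞, 2, 3, 5, 11, 13, 29}.
v=3: a=3^-4·(≡2), b=3^0·(≡1) mod 3; (2|3)=-1, (1|3)=+1; (−1)^{-4·0·1}·(-1)^0·(+1)^-4 = +1.
v=∞: 29 > 0 and 55 > 0  ⇒  (a,b)_∞ = +1.
v=13: a=13^-2·(≡12), b=13^-2·(≡3) mod 13; (12|13)=+1, (3|13)=+1; (−1)^{-2·-2·6}·(+1)^-2·(+1)^-2 = +1.
v=2: v_2(a)=-6, v_2(b)=-6; units ≡ 5, 7 (mod 8); ε·ε+αω+βω = 0·1+-6·0+-6·1 ≡ 0  ⇒  (a,b)_2 = +1.
v=29: a=29^3·(≡23), b=29^2·(≡27) mod 29; (23|29)=+1, (27|29)=-1; (−1)^{3·2·14}·(+1)^2·(-1)^3 = -1.
v=5: a=5^6·(≡4), b=5^5·(≡1) mod 5; (4|5)=+1, (1|5)=+1; (−1)^{6·5·2}·(+1)^5·(+1)^6 = +1.
v=11: a=11^-2·(≡10), b=11^-1·(≡9) mod 11; (10|11)=-1, (9|11)=+1; (−1)^{-2·-1·5}·(-1)^-1·(+1)^-2 = -1.
|Ram(29, 55)| = 2, even; anisotropic at {11, 29}.

[11, 29]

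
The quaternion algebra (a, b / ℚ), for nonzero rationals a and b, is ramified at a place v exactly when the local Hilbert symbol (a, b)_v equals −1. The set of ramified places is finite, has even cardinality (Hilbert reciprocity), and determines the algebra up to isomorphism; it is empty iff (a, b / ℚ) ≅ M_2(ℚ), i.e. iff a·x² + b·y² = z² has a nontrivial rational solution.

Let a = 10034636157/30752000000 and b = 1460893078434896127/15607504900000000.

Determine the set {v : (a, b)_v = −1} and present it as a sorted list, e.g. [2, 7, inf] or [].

Mod squares: a ≡ 26, b ≡ 7. Check v ∈ {∞, 2, 3, 5, 7, 13, 29, 31}.
v=13: a=13^1·(≡8), b=13^-2·(≡11) mod 13; (8|13)=-1, (11|13)=-1; (−1)^{1·-2·6}·(-1)^-2·(-1)^1 = -1.
v=29: a=29^0·(≡14), b=29^2·(≡23) mod 29; (14|29)=-1, (23|29)=+1; (−1)^{0·2·14}·(-1)^2·(+1)^0 = +1.
v=31: a=31^-2·(≡24), b=31^-4·(≡9) mod 31; (24|31)=-1, (9|31)=+1; (−1)^{-2·-4·15}·(-1)^-4·(+1)^-2 = +1.
v=2: v_2(a)=-11, v_2(b)=-8; units ≡ 5, 7 (mod 8); ε·ε+αω+βω = 0·1+-11·0+-8·1 ≡ 0  ⇒  (a,b)_2 = +1.
v=3: a=3^8·(≡2), b=3^16·(≡1) mod 3; (2|3)=-1, (1|3)=+1; (−1)^{8·16·1}·(-1)^16·(+1)^8 = +1.
v=7: a=7^6·(≡5), b=7^9·(≡4) mod 7; (5|7)=-1, (4|7)=+1; (−1)^{6·9·3}·(-1)^9·(+1)^6 = -1.
v=5: a=5^-6·(≡4), b=5^-8·(≡3) mod 5; (4|5)=+1, (3|5)=-1; (−1)^{-6·-8·2}·(+1)^-8·(-1)^-6 = +1.
v=∞: 26 > 0 and 7 > 0  ⇒  (a,b)_∞ = +1.
Ram(26, 7) = {7, 13}; no ℚ_7-point on the conic.

[7, 13]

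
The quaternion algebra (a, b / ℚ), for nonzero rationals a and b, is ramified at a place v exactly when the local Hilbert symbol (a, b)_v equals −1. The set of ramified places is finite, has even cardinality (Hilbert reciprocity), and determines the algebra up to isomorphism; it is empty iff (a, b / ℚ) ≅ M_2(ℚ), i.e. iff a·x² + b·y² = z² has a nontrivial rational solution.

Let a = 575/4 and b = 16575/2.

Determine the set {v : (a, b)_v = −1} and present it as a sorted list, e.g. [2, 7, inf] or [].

Mod squares: a ≡ 23, b ≡ 1326. Check v ∈ {∞, 2, 3, 5, 13, 17, 23}.
v=17: a=17^0·(≡12), b=17^1·(≡3) mod 17; (12|17)=-1, (3|17)=-1; (−1)^{0·1·8}·(-1)^1·(-1)^0 = -1.
v=2: v_2(a)=-2, v_2(b)=-1; units ≡ 7, 7 (mod 8); ε·ε+αω+βω = 1·1+-2·0+-1·0 ≡ 1  ⇒  (a,b)_2 = -1.
v=23: a=23^1·(≡12), b=23^0·(≡19) mod 23; (12|23)=+1, (19|23)=-1; (−1)^{1·0·11}·(+1)^0·(-1)^1 = -1.
v=3: a=3^0·(≡2), b=3^1·(≡1) mod 3; (2|3)=-1, (1|3)=+1; (−1)^{0·1·1}·(-1)^1·(+1)^0 = -1.
v=5: a=5^2·(≡2), b=5^2·(≡4) mod 5; (2|5)=-1, (4|5)=+1; (−1)^{2·2·2}·(-1)^2·(+1)^2 = +1.
v=13: a=13^0·(≡4), b=13^1·(≡7) mod 13; (4|13)=+1, (7|13)=-1; (−1)^{0·1·6}·(+1)^1·(-1)^0 = +1.
v=∞: 23 > 0 and 1326 > 0  ⇒  (a,b)_∞ = +1.
Ram(23, 1326) = {2, 3, 17, 23}; no ℚ_2-point on the conic.

[2, 3, 17, 23]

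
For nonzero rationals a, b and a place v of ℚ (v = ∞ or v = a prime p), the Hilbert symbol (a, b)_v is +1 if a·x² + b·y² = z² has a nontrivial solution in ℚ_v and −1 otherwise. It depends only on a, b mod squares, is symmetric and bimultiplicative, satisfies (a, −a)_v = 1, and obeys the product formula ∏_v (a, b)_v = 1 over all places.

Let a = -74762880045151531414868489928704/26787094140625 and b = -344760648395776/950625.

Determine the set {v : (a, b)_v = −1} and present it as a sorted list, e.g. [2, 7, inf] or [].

(a, b) ≡ (-629, -464899) mod (ℚ^×)²; places V = {2, 3, 5, 7, 13, 17, 23, 29, 37, 41, ∞}.
(a,b)_23: α=6, u≡11; β=3, v≡2 (mod 23); (11|23)=-1, (2|23)=+1; sign (−1)^0·-1^3·+1^6 = -1.
(a,b)_37: α=5, u≡35; β=2, v≡31 (mod 37); (35|37)=-1, (31|37)=-1; sign (−1)^0·-1^2·-1^5 = -1.
(a,b)_13: α=-4, u≡5; β=-2, v≡7 (mod 13); (5|13)=-1, (7|13)=-1; sign (−1)^0·-1^-2·-1^-4 = +1.
(a,b)_2: α=20, β=10; u≡3, v≡5 (mod 8); ε(u)ε(v)=1·0, αω(v)=20·1, βω(u)=10·1; sum ≡ 0  ⇒  +1.
(a,b)_41: α=2, u≡24; β=1, v≡37 (mod 41); (24|41)=-1, (37|41)=+1; sign (−1)^0·-1^1·+1^2 = -1.
(a,b)_17: α=3, u≡7; β=1, v≡12 (mod 17); (7|17)=-1, (12|17)=-1; sign (−1)^0·-1^1·-1^3 = +1.
(a,b)_∞: sgn(-629)=−, sgn(-464899)=−, so -1.
(a,b)_5: α=-8, u≡1; β=-4, v≡4 (mod 5); (1|5)=+1, (4|5)=+1; sign (−1)^0·+1^-4·+1^-8 = +1.
(a,b)_3: α=0, u≡1; β=-2, v≡2 (mod 3); (1|3)=+1, (2|3)=-1; sign (−1)^0·+1^-2·-1^0 = +1.
(a,b)_29: α=2, u≡6; β=1, v≡7 (mod 29); (6|29)=+1, (7|29)=+1; sign (−1)^0·+1^1·+1^2 = +1.
(a,b)_7: α=-4, u≡4; β=0, v≡6 (mod 7); (4|7)=+1, (6|7)=-1; sign (−1)^0·+1^0·-1^-4 = +1.
Ram(-629, -464899) = {23, 37, 41, ∞}; no ℚ_23-point on the conic.

[23, 37, 41, inf]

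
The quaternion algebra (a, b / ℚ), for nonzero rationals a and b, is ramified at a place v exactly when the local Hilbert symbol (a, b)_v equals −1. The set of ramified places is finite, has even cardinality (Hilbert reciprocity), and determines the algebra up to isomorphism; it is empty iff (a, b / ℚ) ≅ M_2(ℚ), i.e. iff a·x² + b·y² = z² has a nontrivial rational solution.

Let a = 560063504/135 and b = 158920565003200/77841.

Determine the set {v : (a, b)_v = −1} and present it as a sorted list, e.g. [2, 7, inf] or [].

[2, 5, 11, 13]

Mod squares: a ≡ 15015, b ≡ 7. Check v ∈ {∞, 2, 3, 5, 7, 11, 13, 17, 31}.
v=7: a=7^1·(≡5), b=7^5·(≡2) mod 7; (5|7)=-1, (2|7)=+1; (−1)^{1·5·3}·(-1)^5·(+1)^1 = +1.
v=31: a=31^0·(≡30), b=31^-2·(≡8) mod 31; (30|31)=-1, (8|31)=+1; (−1)^{0·-2·15}·(-1)^-2·(+1)^0 = +1.
v=2: v_2(a)=4, v_2(b)=6; units ≡ 7, 7 (mod 8); ε·ε+αω+βω = 1·1+4·0+6·0 ≡ 1  ⇒  (a,b)_2 = -1.
v=∞: 15015 > 0 and 7 > 0  ⇒  (a,b)_∞ = +1.
v=11: a=11^3·(≡4), b=11^2·(≡10) mod 11; (4|11)=+1, (10|11)=-1; (−1)^{3·2·5}·(+1)^2·(-1)^3 = -1.
v=3: a=3^-3·(≡1), b=3^-4·(≡1) mod 3; (1|3)=+1, (1|3)=+1; (−1)^{-3·-4·1}·(+1)^-4·(+1)^-3 = +1.
v=13: a=13^1·(≡11), b=13^2·(≡8) mod 13; (11|13)=-1, (8|13)=-1; (−1)^{1·2·6}·(-1)^2·(-1)^1 = -1.
v=5: a=5^-1·(≡2), b=5^2·(≡3) mod 5; (2|5)=-1, (3|5)=-1; (−1)^{-1·2·2}·(-1)^2·(-1)^-1 = -1.
v=17: a=17^2·(≡13), b=17^2·(≡5) mod 17; (13|17)=+1, (5|17)=-1; (−1)^{2·2·8}·(+1)^2·(-1)^2 = +1.
Ram(15015, 7) = {2, 5, 11, 13}; no ℚ_2-point on the conic.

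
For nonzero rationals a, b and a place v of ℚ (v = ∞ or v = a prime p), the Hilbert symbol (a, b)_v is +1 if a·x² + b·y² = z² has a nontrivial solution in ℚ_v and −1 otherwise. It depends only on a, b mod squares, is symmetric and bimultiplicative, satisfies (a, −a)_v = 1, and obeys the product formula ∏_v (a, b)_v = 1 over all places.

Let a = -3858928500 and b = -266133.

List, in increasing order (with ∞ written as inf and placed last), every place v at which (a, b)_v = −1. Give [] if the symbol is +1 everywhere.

(a, b) ≡ (-45885, -266133) mod (ℚ^×)²; places V = {2, 3, 5, 7, 19, 23, 29, ∞}.
(a,b)_2: α=2, β=0; u≡3, v≡3 (mod 8); ε(u)ε(v)=1·1, αω(v)=2·1, βω(u)=0·1; sum ≡ 1  ⇒  -1.
(a,b)_19: α=1, u≡7; β=1, v≡15 (mod 19); (7|19)=+1, (15|19)=-1; sign (−1)^1·+1^1·-1^1 = +1.
(a,b)_7: α=1, u≡1; β=1, v≡5 (mod 7); (1|7)=+1, (5|7)=-1; sign (−1)^1·+1^1·-1^1 = +1.
(a,b)_5: α=3, u≡2; β=0, v≡2 (mod 5); (2|5)=-1, (2|5)=-1; sign (−1)^0·-1^0·-1^3 = -1.
(a,b)_3: α=1, u≡2; β=1, v≡2 (mod 3); (2|3)=-1, (2|3)=-1; sign (−1)^1·-1^1·-1^1 = -1.
(a,b)_29: α=2, u≡25; β=1, v≡16 (mod 29); (25|29)=+1, (16|29)=+1; sign (−1)^0·+1^1·+1^2 = +1.
(a,b)_∞: sgn(-45885)=−, sgn(-266133)=−, so -1.
(a,b)_23: α=1, u≡3; β=1, v≡21 (mod 23); (3|23)=+1, (21|23)=-1; sign (−1)^1·+1^1·-1^1 = +1.
(-45885, -266133 / ℚ) ramifies at {2, 3, 5, ∞}: a division algebra.

[2, 3, 5, inf]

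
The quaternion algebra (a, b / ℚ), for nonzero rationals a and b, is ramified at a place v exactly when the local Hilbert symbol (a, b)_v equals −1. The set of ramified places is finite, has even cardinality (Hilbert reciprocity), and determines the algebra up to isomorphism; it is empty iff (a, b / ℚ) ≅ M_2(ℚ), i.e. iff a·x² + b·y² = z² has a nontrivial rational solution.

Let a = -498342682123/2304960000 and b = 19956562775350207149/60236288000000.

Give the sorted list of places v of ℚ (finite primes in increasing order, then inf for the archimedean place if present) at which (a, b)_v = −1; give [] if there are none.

[2, 11, 17, 19]

Mod squares: a ≡ -1122, b ≡ 1482. Check v ∈ {∞, 2, 3, 5, 7, 11, 13, 17, 19}.
v=19: a=19^4·(≡18), b=19^5·(≡13) mod 19; (18|19)=-1, (13|19)=-1; (−1)^{4·5·9}·(-1)^5·(-1)^4 = -1.
v=∞: -1122 < 0 and 1482 > 0  ⇒  (a,b)_∞ = +1.
v=17: a=17^1·(≡2), b=17^4·(≡12) mod 17; (2|17)=+1, (12|17)=-1; (−1)^{1·4·8}·(+1)^4·(-1)^1 = -1.
v=5: a=5^-4·(≡2), b=5^-6·(≡2) mod 5; (2|5)=-1, (2|5)=-1; (−1)^{-4·-6·2}·(-1)^-6·(-1)^-4 = +1.
v=11: a=11^3·(≡7), b=11^4·(≡2) mod 11; (7|11)=-1, (2|11)=-1; (−1)^{3·4·5}·(-1)^4·(-1)^3 = -1.
v=13: a=13^2·(≡3), b=13^3·(≡4) mod 13; (3|13)=+1, (4|13)=+1; (−1)^{2·3·6}·(+1)^3·(+1)^2 = +1.
v=2: v_2(a)=-9, v_2(b)=-15; units ≡ 7, 5 (mod 8); ε·ε+αω+βω = 1·0+-9·1+-15·0 ≡ 1  ⇒  (a,b)_2 = -1.
v=3: a=3^-1·(≡1), b=3^1·(≡2) mod 3; (1|3)=+1, (2|3)=-1; (−1)^{-1·1·1}·(+1)^1·(-1)^-1 = +1.
v=7: a=7^-4·(≡6), b=7^-6·(≡3) mod 7; (6|7)=-1, (3|7)=-1; (−1)^{-4·-6·3}·(-1)^-6·(-1)^-4 = +1.
(-1122, 1482 / ℚ) ramifies at {2, 11, 17, 19}: a division algebra.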